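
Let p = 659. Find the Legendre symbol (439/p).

-1

Reciprocity: 439 ≡ 3 and 659 ≡ 3 (mod 4), so (439/659) = −(659/439).
Reduce top mod 439: now compute (220/439).
Pull out 2^2: since 439 ≡ 7 (mod 8), (2/439) = +1, so (2/439)^2 = +1.
Reciprocity: 55 ≡ 3 and 439 ≡ 3 (mod 4), so (55/439) = −(439/55).
Reduce top mod 55: now compute (54/55).
Pull out 2: since 55 ≡ 7 (mod 8), (2/55) = +1.
Reciprocity: 27 ≡ 3 and 55 ≡ 3 (mod 4), so (27/55) = −(55/27).
Reduce top mod 27: now compute (1/27).
Reached (1/27) = 1. Collecting the sign flips along the way, the symbol is -1.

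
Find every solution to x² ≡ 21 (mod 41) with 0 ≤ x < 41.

12, 29

41 ≡ 1 (mod 4), so we find a root by search.
Trying successive values, 12² = 144 ≡ 21 (mod 41). The other root is 41 − 12 = 29.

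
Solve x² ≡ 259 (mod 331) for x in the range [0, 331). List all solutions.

Since 331 ≡ 3 (mod 4), a square root of 259 is 259^((331+1)/4) = 259^83 mod 331.
Repeated squaring: 259^2≡219, 259^4≡297, 259^8≡163, 259^16≡89, 259^32≡308, 259^64≡198 (mod 331).
259^83 = 259^(64+16+2+1) ≡ 212 (mod 331).
Check: 212² = 44944 ≡ 259 (mod 331). The two roots are 119 and 212.

119, 212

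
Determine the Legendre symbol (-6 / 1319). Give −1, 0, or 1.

-1

First reduce: -6 ≡ 1313 (mod 1319).
Reciprocity: 1313 ≡ 1 and 1319 ≡ 3 (mod 4), so (1313/1319) = +(1319/1313).
Reduce top mod 1313: now compute (6/1313).
Pull out 2: since 1313 ≡ 1 (mod 8), (2/1313) = +1.
Reciprocity: 3 ≡ 3 and 1313 ≡ 1 (mod 4), so (3/1313) = +(1313/3).
Reduce top mod 3: now compute (2/3).
Pull out 2: since 3 ≡ 3 (mod 8), (2/3) = -1.
Reached (1/3) = 1. Collecting the sign flips along the way, the symbol is -1.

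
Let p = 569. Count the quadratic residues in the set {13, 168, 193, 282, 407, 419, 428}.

4

(13/569) = +1 → QR.
(168/569) = -1 → non-residue.
(193/569) = -1 → non-residue.
(282/569) = +1 → QR.
(407/569) = +1 → QR.
(419/569) = -1 → non-residue.
(428/569) = +1 → QR.
Total quadratic residues among the 7: 4.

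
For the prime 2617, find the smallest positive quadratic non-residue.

(2/2617) = +1, so 2 is a residue.
(3/2617) = +1, so 3 is a residue.
(4/2617) = +1, so 4 is a residue.
(5/2617) = −1, so 5 is the smallest positive non-residue mod 2617.

5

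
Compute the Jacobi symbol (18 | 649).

1

Pull out 2: since 649 ≡ 1 (mod 8), (2/649) = +1.
Reciprocity: 9 ≡ 1 and 649 ≡ 1 (mod 4), so (9/649) = +(649/9).
Reduce top mod 9: now compute (1/9).
Reached (1/9) = 1. Collecting the sign flips along the way, the symbol is +1.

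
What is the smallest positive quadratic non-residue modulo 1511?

(2/1511) = +1, so 2 is a residue.
(3/1511) = +1, so 3 is a residue.
(4/1511) = +1, so 4 is a residue.
(5/1511) = +1, so 5 is a residue.
(6/1511) = +1, so 6 is a residue.
(7/1511) = +1, so 7 is a residue.
(8/1511) = +1, so 8 is a residue.
(9/1511) = +1, so 9 is a residue.
(10/1511) = +1, so 10 is a residue.
(11/1511) = −1, so 11 is the smallest positive non-residue mod 1511.

11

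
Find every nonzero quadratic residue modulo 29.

Square k = 1,…,14 (k and 29−k give the same square):
1²=1, 2²=4, 3²=9, 4²=16, 5²=25, 6²≡7, 7²≡20, 8²≡6, 9²≡23, 10²≡13, 11²≡5, 12²≡28, 13²≡24, 14²≡22 (mod 29).
So the quadratic residues mod 29 are {1, 4, 5, 6, 7, 9, 13, 16, 20, 22, 23, 24, 25, 28}.

1 4 5 6 7 9 13 16 20 22 23 24 25 28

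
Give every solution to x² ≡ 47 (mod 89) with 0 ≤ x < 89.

89 ≡ 1 (mod 4), so we find a root by search.
Trying successive values, 15² = 225 ≡ 47 (mod 89). The other root is 89 − 15 = 74.

15, 74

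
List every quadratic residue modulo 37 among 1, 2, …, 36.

Square k = 1,…,18 (k and 37−k give the same square):
1²=1, 2²=4, 3²=9, 4²=16, 5²=25, 6²=36, 7²≡12, 8²≡27, 9²≡7, 10²≡26, 11²≡10, 12²≡33, 13²≡21, 14²≡11, 15²≡3, 16²≡34, 17²≡30, 18²≡28 (mod 37).
So the quadratic residues mod 37 are {1, 3, 4, 7, 9, 10, 11, 12, 16, 21, 25, 26, 27, 28, 30, 33, 34, 36}.

1 3 4 7 9 10 11 12 16 21 25 26 27 28 30 33 34 36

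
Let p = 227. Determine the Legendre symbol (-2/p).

1

First reduce: -2 ≡ 225 (mod 227).
Reciprocity: 225 ≡ 1 and 227 ≡ 3 (mod 4), so (225/227) = +(227/225).
Reduce top mod 225: now compute (2/225).
Pull out 2: since 225 ≡ 1 (mod 8), (2/225) = +1.
Reached (1/225) = 1. Collecting the sign flips along the way, the symbol is +1.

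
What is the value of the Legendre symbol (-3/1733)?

First reduce: -3 ≡ 1730 (mod 1733).
Pull out 2: since 1733 ≡ 5 (mod 8), (2/1733) = -1.
Reciprocity: 865 ≡ 1 and 1733 ≡ 1 (mod 4), so (865/1733) = +(1733/865).
Reduce top mod 865: now compute (3/865).
Reciprocity: 3 ≡ 3 and 865 ≡ 1 (mod 4), so (3/865) = +(865/3).
Reduce top mod 3: now compute (1/3).
Reached (1/3) = 1. Collecting the sign flips along the way, the symbol is -1.

-1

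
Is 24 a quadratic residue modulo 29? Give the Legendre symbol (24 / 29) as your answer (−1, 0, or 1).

1

Pull out 2^3: since 29 ≡ 5 (mod 8), (2/29) = -1, so (2/29)^3 = -1.
Reciprocity: 3 ≡ 3 and 29 ≡ 1 (mod 4), so (3/29) = +(29/3).
Reduce top mod 3: now compute (2/3).
Pull out 2: since 3 ≡ 3 (mod 8), (2/3) = -1.
Reached (1/3) = 1. Collecting the sign flips along the way, the symbol is +1.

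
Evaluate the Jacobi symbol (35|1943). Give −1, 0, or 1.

1

Reciprocity: 35 ≡ 3 and 1943 ≡ 3 (mod 4), so (35/1943) = −(1943/35).
Reduce top mod 35: now compute (18/35).
Pull out 2: since 35 ≡ 3 (mod 8), (2/35) = -1.
Reciprocity: 9 ≡ 1 and 35 ≡ 3 (mod 4), so (9/35) = +(35/9).
Reduce top mod 9: now compute (8/9).
Pull out 2^3: since 9 ≡ 1 (mod 8), (2/9) = +1, so (2/9)^3 = +1.
Reached (1/9) = 1. Collecting the sign flips along the way, the symbol is +1.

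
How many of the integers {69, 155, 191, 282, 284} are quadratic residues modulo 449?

2

(69/449) = -1 → non-residue.
(155/449) = -1 → non-residue.
(191/449) = +1 → QR.
(282/449) = +1 → QR.
(284/449) = -1 → non-residue.
Total quadratic residues among the 5: 2.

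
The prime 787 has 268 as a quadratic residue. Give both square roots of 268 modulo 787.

Since 787 ≡ 3 (mod 4), a square root of 268 is 268^((787+1)/4) = 268^197 mod 787.
Repeated squaring: 268^2≡207, 268^4≡351, 268^8≡429, 268^16≡670, 268^32≡310, 268^64≡86, 268^128≡313 (mod 787).
268^197 = 268^(128+64+4+1) ≡ 292 (mod 787).
Check: 292² = 85264 ≡ 268 (mod 787). The two roots are 292 and 495.

292, 495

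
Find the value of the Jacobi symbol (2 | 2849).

Pull out 2: since 2849 ≡ 1 (mod 8), (2/2849) = +1.
Reached (1/2849) = 1. Collecting the sign flips along the way, the symbol is +1.

1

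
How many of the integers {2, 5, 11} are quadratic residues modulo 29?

1

(2/29) = -1 → non-residue.
(5/29) = +1 → QR.
(11/29) = -1 → non-residue.
Total quadratic residues among the 3: 1.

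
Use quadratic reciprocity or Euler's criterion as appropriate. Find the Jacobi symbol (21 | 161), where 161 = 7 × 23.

0

Reciprocity: 21 ≡ 1 and 161 ≡ 1 (mod 4), so (21/161) = +(161/21).
Reduce top mod 21: now compute (14/21).
Pull out 2: since 21 ≡ 5 (mod 8), (2/21) = -1.
Reciprocity: 7 ≡ 3 and 21 ≡ 1 (mod 4), so (7/21) = +(21/7).
Reduce top mod 7: now compute (0/7).
Top reduces to 0: gcd > 1, so the symbol is 0.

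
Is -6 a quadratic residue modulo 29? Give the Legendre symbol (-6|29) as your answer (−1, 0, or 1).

1

Euler's criterion: (-6/29) ≡ 23^14 (mod 29).
23^2 ≡ 7 (mod 29)
23^4 ≡ 20 (mod 29)
23^8 ≡ 23 (mod 29)
23^14 = 23^(8+4+2) ≡ 1 (mod 29).
Result is 1, so (-6/29) = 1.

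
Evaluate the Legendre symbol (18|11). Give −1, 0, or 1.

First reduce: 18 ≡ 7 (mod 11).
Reciprocity: 7 ≡ 3 and 11 ≡ 3 (mod 4), so (7/11) = −(11/7).
Reduce top mod 7: now compute (4/7).
Pull out 2^2: since 7 ≡ 7 (mod 8), (2/7) = +1, so (2/7)^2 = +1.
Reached (1/7) = 1. Collecting the sign flips along the way, the symbol is -1.

-1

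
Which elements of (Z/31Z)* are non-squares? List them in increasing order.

Square k = 1,…,15 (k and 31−k give the same square):
1²=1, 2²=4, 3²=9, 4²=16, 5²=25, 6²≡5, 7²≡18, 8²≡2, 9²≡19, 10²≡7, 11²≡28, 12²≡20, 13²≡14, 14²≡10, 15²≡8 (mod 31).
The residues are {1, 2, 4, 5, 7, 8, 9, 10, 14, 16, 18, 19, 20, 25, 28}; the non-residues are the remaining 15 nonzero classes.

3,6,11,12,13,15,17,21,22,23,24,26,27,29,30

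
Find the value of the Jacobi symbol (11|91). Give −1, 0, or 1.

-1

Reciprocity: 11 ≡ 3 and 91 ≡ 3 (mod 4), so (11/91) = −(91/11).
Reduce top mod 11: now compute (3/11).
Reciprocity: 3 ≡ 3 and 11 ≡ 3 (mod 4), so (3/11) = −(11/3).
Reduce top mod 3: now compute (2/3).
Pull out 2: since 3 ≡ 3 (mod 8), (2/3) = -1.
Reached (1/3) = 1. Collecting the sign flips along the way, the symbol is -1.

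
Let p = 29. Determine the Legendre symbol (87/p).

First reduce: 87 ≡ 0 (mod 29).
Top reduces to 0: gcd > 1, so the symbol is 0.

0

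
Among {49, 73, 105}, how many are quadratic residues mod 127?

(49/127) = +1 → QR.
(73/127) = +1 → QR.
(105/127) = -1 → non-residue.
Total quadratic residues among the 3: 2.

2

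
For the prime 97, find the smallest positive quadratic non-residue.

5

(2/97) = +1, so 2 is a residue.
(3/97) = +1, so 3 is a residue.
(4/97) = +1, so 4 is a residue.
(5/97) = −1, so 5 is the smallest positive non-residue mod 97.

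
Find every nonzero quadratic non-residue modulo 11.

2,6,7,8,10

Square k = 1,…,5 (k and 11−k give the same square):
1²=1, 2²=4, 3²=9, 4²≡5, 5²≡3 (mod 11).
The residues are {1, 3, 4, 5, 9}; the non-residues are the remaining 5 nonzero classes.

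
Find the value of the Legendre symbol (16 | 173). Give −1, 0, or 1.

Euler's criterion: (16/173) ≡ 16^86 (mod 173).
16^2 ≡ 83 (mod 173)
16^4 ≡ 142 (mod 173)
16^8 ≡ 96 (mod 173)
16^16 ≡ 47 (mod 173)
16^32 ≡ 133 (mod 173)
16^64 ≡ 43 (mod 173)
16^86 = 16^(64+16+4+2) ≡ 1 (mod 173).
Result is 1, so (16/173) = 1.

1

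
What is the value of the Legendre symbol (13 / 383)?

Euler's criterion: (13/383) ≡ 13^191 (mod 383).
13^2 ≡ 169 (mod 383)
13^4 ≡ 219 (mod 383)
13^8 ≡ 86 (mod 383)
13^16 ≡ 119 (mod 383)
13^32 ≡ 373 (mod 383)
13^64 ≡ 100 (mod 383)
13^128 ≡ 42 (mod 383)
13^191 = 13^(128+32+16+8+4+2+1) ≡ 382 (mod 383).
Result is 382 ≡ −1, so (13/383) = −1.

-1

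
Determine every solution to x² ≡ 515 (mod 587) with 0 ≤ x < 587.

Since 587 ≡ 3 (mod 4), a square root of 515 is 515^((587+1)/4) = 515^147 mod 587.
Repeated squaring: 515^2≡488, 515^4≡409, 515^8≡573, 515^16≡196, 515^32≡261, 515^64≡29, 515^128≡254 (mod 587).
515^147 = 515^(128+16+2+1) ≡ 68 (mod 587).
Check: 68² = 4624 ≡ 515 (mod 587). The two roots are 68 and 519.

68, 519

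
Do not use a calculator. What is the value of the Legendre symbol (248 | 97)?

1

First reduce: 248 ≡ 54 (mod 97).
Pull out 2: since 97 ≡ 1 (mod 8), (2/97) = +1.
Reciprocity: 27 ≡ 3 and 97 ≡ 1 (mod 4), so (27/97) = +(97/27).
Reduce top mod 27: now compute (16/27).
Pull out 2^4: since 27 ≡ 3 (mod 8), (2/27) = -1, so (2/27)^4 = +1.
Reached (1/27) = 1. Collecting the sign flips along the way, the symbol is +1.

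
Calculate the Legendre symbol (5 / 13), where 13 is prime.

Reciprocity: 5 ≡ 1 and 13 ≡ 1 (mod 4), so (5/13) = +(13/5).
Reduce top mod 5: now compute (3/5).
Reciprocity: 3 ≡ 3 and 5 ≡ 1 (mod 4), so (3/5) = +(5/3).
Reduce top mod 3: now compute (2/3).
Pull out 2: since 3 ≡ 3 (mod 8), (2/3) = -1.
Reached (1/3) = 1. Collecting the sign flips along the way, the symbol is -1.

-1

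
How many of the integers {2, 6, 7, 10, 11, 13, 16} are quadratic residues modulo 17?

(2/17) = +1 → QR.
(6/17) = -1 → non-residue.
(7/17) = -1 → non-residue.
(10/17) = -1 → non-residue.
(11/17) = -1 → non-residue.
(13/17) = +1 → QR.
(16/17) = +1 → QR.
Total quadratic residues among the 7: 3.

3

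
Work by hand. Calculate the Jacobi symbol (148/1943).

-1

Pull out 2^2: since 1943 ≡ 7 (mod 8), (2/1943) = +1, so (2/1943)^2 = +1.
Reciprocity: 37 ≡ 1 and 1943 ≡ 3 (mod 4), so (37/1943) = +(1943/37).
Reduce top mod 37: now compute (19/37).
Reciprocity: 19 ≡ 3 and 37 ≡ 1 (mod 4), so (19/37) = +(37/19).
Reduce top mod 19: now compute (18/19).
Pull out 2: since 19 ≡ 3 (mod 8), (2/19) = -1.
Reciprocity: 9 ≡ 1 and 19 ≡ 3 (mod 4), so (9/19) = +(19/9).
Reduce top mod 9: now compute (1/9).
Reached (1/9) = 1. Collecting the sign flips along the way, the symbol is -1.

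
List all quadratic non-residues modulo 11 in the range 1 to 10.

2 6 7 8 10

Square k = 1,…,5 (k and 11−k give the same square):
1²=1, 2²=4, 3²=9, 4²≡5, 5²≡3 (mod 11).
The residues are {1, 3, 4, 5, 9}; the non-residues are the remaining 5 nonzero classes.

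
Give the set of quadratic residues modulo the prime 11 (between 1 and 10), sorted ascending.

Square k = 1,…,5 (k and 11−k give the same square):
1²=1, 2²=4, 3²=9, 4²≡5, 5²≡3 (mod 11).
So the quadratic residues mod 11 are {1, 3, 4, 5, 9}.

1, 3, 4, 5, 9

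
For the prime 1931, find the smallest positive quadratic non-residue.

(2/1931) = −1, so 2 is the smallest positive non-residue mod 1931.

2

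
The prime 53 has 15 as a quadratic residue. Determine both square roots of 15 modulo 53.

11, 42

53 ≡ 1 (mod 4), so we find a root by search.
Trying successive values, 11² = 121 ≡ 15 (mod 53). The other root is 53 − 11 = 42.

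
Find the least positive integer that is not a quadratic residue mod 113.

3

(2/113) = +1, so 2 is a residue.
(3/113) = −1, so 3 is the smallest positive non-residue mod 113.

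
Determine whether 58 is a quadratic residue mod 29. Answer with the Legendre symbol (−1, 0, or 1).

First reduce: 58 ≡ 0 (mod 29).
Top reduces to 0: gcd > 1, so the symbol is 0.

0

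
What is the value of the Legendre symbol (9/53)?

Reciprocity: 9 ≡ 1 and 53 ≡ 1 (mod 4), so (9/53) = +(53/9).
Reduce top mod 9: now compute (8/9).
Pull out 2^3: since 9 ≡ 1 (mod 8), (2/9) = +1, so (2/9)^3 = +1.
Reached (1/9) = 1. Collecting the sign flips along the way, the symbol is +1.

1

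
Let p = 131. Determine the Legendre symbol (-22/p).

1

Euler's criterion: (-22/131) ≡ 109^65 (mod 131).
109^2 ≡ 91 (mod 131)
109^4 ≡ 28 (mod 131)
109^8 ≡ 129 (mod 131)
109^16 ≡ 4 (mod 131)
109^32 ≡ 16 (mod 131)
109^64 ≡ 125 (mod 131)
109^65 = 109^(64+1) ≡ 1 (mod 131).
Result is 1, so (-22/131) = 1.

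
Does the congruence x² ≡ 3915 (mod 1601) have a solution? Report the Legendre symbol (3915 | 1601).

First reduce: 3915 ≡ 713 (mod 1601).
Reciprocity: 713 ≡ 1 and 1601 ≡ 1 (mod 4), so (713/1601) = +(1601/713).
Reduce top mod 713: now compute (175/713).
Reciprocity: 175 ≡ 3 and 713 ≡ 1 (mod 4), so (175/713) = +(713/175).
Reduce top mod 175: now compute (13/175).
Reciprocity: 13 ≡ 1 and 175 ≡ 3 (mod 4), so (13/175) = +(175/13).
Reduce top mod 13: now compute (6/13).
Pull out 2: since 13 ≡ 5 (mod 8), (2/13) = -1.
Reciprocity: 3 ≡ 3 and 13 ≡ 1 (mod 4), so (3/13) = +(13/3).
Reduce top mod 3: now compute (1/3).
Reached (1/3) = 1. Collecting the sign flips along the way, the symbol is -1.

-1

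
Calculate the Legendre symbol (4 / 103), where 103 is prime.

1

Euler's criterion: (4/103) ≡ 4^51 (mod 103).
4^2 ≡ 16 (mod 103)
4^4 ≡ 50 (mod 103)
4^8 ≡ 28 (mod 103)
4^16 ≡ 63 (mod 103)
4^32 ≡ 55 (mod 103)
4^51 = 4^(32+16+2+1) ≡ 1 (mod 103).
Result is 1, so (4/103) = 1.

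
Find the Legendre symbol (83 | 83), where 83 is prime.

0

First reduce: 83 ≡ 0 (mod 83).
Top reduces to 0: gcd > 1, so the symbol is 0.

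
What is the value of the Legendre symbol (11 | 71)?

Reciprocity: 11 ≡ 3 and 71 ≡ 3 (mod 4), so (11/71) = −(71/11).
Reduce top mod 11: now compute (5/11).
Reciprocity: 5 ≡ 1 and 11 ≡ 3 (mod 4), so (5/11) = +(11/5).
Reduce top mod 5: now compute (1/5).
Reached (1/5) = 1. Collecting the sign flips along the way, the symbol is -1.

-1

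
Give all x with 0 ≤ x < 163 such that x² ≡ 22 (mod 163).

Since 163 ≡ 3 (mod 4), a square root of 22 is 22^((163+1)/4) = 22^41 mod 163.
Repeated squaring: 22^2≡158, 22^4≡25, 22^8≡136, 22^16≡77, 22^32≡61 (mod 163).
22^41 = 22^(32+8+1) ≡ 115 (mod 163).
Check: 115² = 13225 ≡ 22 (mod 163). The two roots are 48 and 115.

48, 115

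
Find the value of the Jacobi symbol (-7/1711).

-1

First reduce: -7 ≡ 1704 (mod 1711).
Pull out 2^3: since 1711 ≡ 7 (mod 8), (2/1711) = +1, so (2/1711)^3 = +1.
Reciprocity: 213 ≡ 1 and 1711 ≡ 3 (mod 4), so (213/1711) = +(1711/213).
Reduce top mod 213: now compute (7/213).
Reciprocity: 7 ≡ 3 and 213 ≡ 1 (mod 4), so (7/213) = +(213/7).
Reduce top mod 7: now compute (3/7).
Reciprocity: 3 ≡ 3 and 7 ≡ 3 (mod 4), so (3/7) = −(7/3).
Reduce top mod 3: now compute (1/3).
Reached (1/3) = 1. Collecting the sign flips along the way, the symbol is -1.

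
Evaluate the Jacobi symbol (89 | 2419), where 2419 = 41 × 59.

1

Reciprocity: 89 ≡ 1 and 2419 ≡ 3 (mod 4), so (89/2419) = +(2419/89).
Reduce top mod 89: now compute (16/89).
Pull out 2^4: since 89 ≡ 1 (mod 8), (2/89) = +1, so (2/89)^4 = +1.
Reached (1/89) = 1. Collecting the sign flips along the way, the symbol is +1.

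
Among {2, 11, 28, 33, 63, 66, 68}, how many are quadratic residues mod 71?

(2/71) = +1 → QR.
(11/71) = -1 → non-residue.
(28/71) = -1 → non-residue.
(33/71) = -1 → non-residue.
(63/71) = -1 → non-residue.
(66/71) = -1 → non-residue.
(68/71) = -1 → non-residue.
Total quadratic residues among the 7: 1.

1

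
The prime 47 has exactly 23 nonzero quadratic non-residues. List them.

Square k = 1,…,23 (k and 47−k give the same square):
1²=1, 2²=4, 3²=9, 4²=16, 5²=25, 6²=36, 7²≡2, 8²≡17, 9²≡34, 10²≡6, 11²≡27, 12²≡3, 13²≡28, 14²≡8, 15²≡37, 16²≡21, 17²≡7, 18²≡42, 19²≡32, 20²≡24, 21²≡18, 22²≡14, 23²≡12 (mod 47).
The residues are {1, 2, 3, 4, 6, 7, 8, 9, 12, 14, 16, 17, 18, 21, 24, 25, 27, 28, 32, 34, 36, 37, 42}; the non-residues are the remaining 23 nonzero classes.

5 10 11 13 15 19 20 22 23 26 29 30 31 33 35 38 39 40 41 43 44 45 46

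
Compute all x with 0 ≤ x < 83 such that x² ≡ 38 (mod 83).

Since 83 ≡ 3 (mod 4), a square root of 38 is 38^((83+1)/4) = 38^21 mod 83.
Repeated squaring: 38^2≡33, 38^4≡10, 38^8≡17, 38^16≡40 (mod 83).
38^21 = 38^(16+4+1) ≡ 11 (mod 83).
Check: 11² = 121 ≡ 38 (mod 83). The two roots are 11 and 72.

11, 72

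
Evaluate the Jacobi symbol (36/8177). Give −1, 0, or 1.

1

Pull out 2^2: since 8177 ≡ 1 (mod 8), (2/8177) = +1, so (2/8177)^2 = +1.
Reciprocity: 9 ≡ 1 and 8177 ≡ 1 (mod 4), so (9/8177) = +(8177/9).
Reduce top mod 9: now compute (5/9).
Reciprocity: 5 ≡ 1 and 9 ≡ 1 (mod 4), so (5/9) = +(9/5).
Reduce top mod 5: now compute (4/5).
Pull out 2^2: since 5 ≡ 5 (mod 8), (2/5) = -1, so (2/5)^2 = +1.
Reached (1/5) = 1. Collecting the sign flips along the way, the symbol is +1.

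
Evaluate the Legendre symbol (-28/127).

1

Euler's criterion: (-28/127) ≡ 99^63 (mod 127).
99^2 ≡ 22 (mod 127)
99^4 ≡ 103 (mod 127)
99^8 ≡ 68 (mod 127)
99^16 ≡ 52 (mod 127)
99^32 ≡ 37 (mod 127)
99^63 = 99^(32+16+8+4+2+1) ≡ 1 (mod 127).
Result is 1, so (-28/127) = 1.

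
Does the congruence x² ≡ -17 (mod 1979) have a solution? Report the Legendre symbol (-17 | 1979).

1

First reduce: -17 ≡ 1962 (mod 1979).
Pull out 2: since 1979 ≡ 3 (mod 8), (2/1979) = -1.
Reciprocity: 981 ≡ 1 and 1979 ≡ 3 (mod 4), so (981/1979) = +(1979/981).
Reduce top mod 981: now compute (17/981).
Reciprocity: 17 ≡ 1 and 981 ≡ 1 (mod 4), so (17/981) = +(981/17).
Reduce top mod 17: now compute (12/17).
Pull out 2^2: since 17 ≡ 1 (mod 8), (2/17) = +1, so (2/17)^2 = +1.
Reciprocity: 3 ≡ 3 and 17 ≡ 1 (mod 4), so (3/17) = +(17/3).
Reduce top mod 3: now compute (2/3).
Pull out 2: since 3 ≡ 3 (mod 8), (2/3) = -1.
Reached (1/3) = 1. Collecting the sign flips along the way, the symbol is +1.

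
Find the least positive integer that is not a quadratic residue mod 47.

(2/47) = +1, so 2 is a residue.
(3/47) = +1, so 3 is a residue.
(4/47) = +1, so 4 is a residue.
(5/47) = −1, so 5 is the smallest positive non-residue mod 47.

5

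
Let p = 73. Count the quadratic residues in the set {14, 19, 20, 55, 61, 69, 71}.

(14/73) = -1 → non-residue.
(19/73) = +1 → QR.
(20/73) = -1 → non-residue.
(55/73) = +1 → QR.
(61/73) = +1 → QR.
(69/73) = +1 → QR.
(71/73) = +1 → QR.
Total quadratic residues among the 7: 5.

5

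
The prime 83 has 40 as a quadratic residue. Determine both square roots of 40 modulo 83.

17, 66

Since 83 ≡ 3 (mod 4), a square root of 40 is 40^((83+1)/4) = 40^21 mod 83.
Repeated squaring: 40^2≡23, 40^4≡31, 40^8≡48, 40^16≡63 (mod 83).
40^21 = 40^(16+4+1) ≡ 17 (mod 83).
Check: 17² = 289 ≡ 40 (mod 83). The two roots are 17 and 66.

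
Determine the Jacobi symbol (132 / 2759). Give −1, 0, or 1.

Pull out 2^2: since 2759 ≡ 7 (mod 8), (2/2759) = +1, so (2/2759)^2 = +1.
Reciprocity: 33 ≡ 1 and 2759 ≡ 3 (mod 4), so (33/2759) = +(2759/33).
Reduce top mod 33: now compute (20/33).
Pull out 2^2: since 33 ≡ 1 (mod 8), (2/33) = +1, so (2/33)^2 = +1.
Reciprocity: 5 ≡ 1 and 33 ≡ 1 (mod 4), so (5/33) = +(33/5).
Reduce top mod 5: now compute (3/5).
Reciprocity: 3 ≡ 3 and 5 ≡ 1 (mod 4), so (3/5) = +(5/3).
Reduce top mod 3: now compute (2/3).
Pull out 2: since 3 ≡ 3 (mod 8), (2/3) = -1.
Reached (1/3) = 1. Collecting the sign flips along the way, the symbol is -1.

-1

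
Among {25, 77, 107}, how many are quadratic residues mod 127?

2

(25/127) = +1 → QR.
(77/127) = -1 → non-residue.
(107/127) = +1 → QR.
Total quadratic residues among the 3: 2.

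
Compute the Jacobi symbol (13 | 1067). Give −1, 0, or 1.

Reciprocity: 13 ≡ 1 and 1067 ≡ 3 (mod 4), so (13/1067) = +(1067/13).
Reduce top mod 13: now compute (1/13).
Reached (1/13) = 1. Collecting the sign flips along the way, the symbol is +1.

1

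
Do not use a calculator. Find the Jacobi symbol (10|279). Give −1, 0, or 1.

1

Pull out 2: since 279 ≡ 7 (mod 8), (2/279) = +1.
Reciprocity: 5 ≡ 1 and 279 ≡ 3 (mod 4), so (5/279) = +(279/5).
Reduce top mod 5: now compute (4/5).
Pull out 2^2: since 5 ≡ 5 (mod 8), (2/5) = -1, so (2/5)^2 = +1.
Reached (1/5) = 1. Collecting the sign flips along the way, the symbol is +1.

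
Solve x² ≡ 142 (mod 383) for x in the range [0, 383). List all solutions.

Since 383 ≡ 3 (mod 4), a square root of 142 is 142^((383+1)/4) = 142^96 mod 383.
Repeated squaring: 142^2≡248, 142^4≡224, 142^8≡3, 142^16≡9, 142^32≡81, 142^64≡50 (mod 383).
142^96 = 142^(64+32) ≡ 220 (mod 383).
Check: 220² = 48400 ≡ 142 (mod 383). The two roots are 163 and 220.

163, 220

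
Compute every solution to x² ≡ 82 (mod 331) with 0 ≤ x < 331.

Since 331 ≡ 3 (mod 4), a square root of 82 is 82^((331+1)/4) = 82^83 mod 331.
Repeated squaring: 82^2≡104, 82^4≡224, 82^8≡195, 82^16≡291, 82^32≡276, 82^64≡46 (mod 331).
82^83 = 82^(64+16+2+1) ≡ 197 (mod 331).
Check: 197² = 38809 ≡ 82 (mod 331). The two roots are 134 and 197.

134, 197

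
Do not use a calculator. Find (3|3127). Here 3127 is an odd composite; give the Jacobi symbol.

Reciprocity: 3 ≡ 3 and 3127 ≡ 3 (mod 4), so (3/3127) = −(3127/3).
Reduce top mod 3: now compute (1/3).
Reached (1/3) = 1. Collecting the sign flips along the way, the symbol is -1.

-1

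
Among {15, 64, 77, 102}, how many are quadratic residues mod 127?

2

(15/127) = +1 → QR.
(64/127) = +1 → QR.
(77/127) = -1 → non-residue.
(102/127) = -1 → non-residue.
Total quadratic residues among the 4: 2.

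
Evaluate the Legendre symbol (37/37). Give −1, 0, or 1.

First reduce: 37 ≡ 0 (mod 37).
Top reduces to 0: gcd > 1, so the symbol is 0.

0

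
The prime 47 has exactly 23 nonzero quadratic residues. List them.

1 2 3 4 6 7 8 9 12 14 16 17 18 21 24 25 27 28 32 34 36 37 42

Square k = 1,…,23 (k and 47−k give the same square):
1²=1, 2²=4, 3²=9, 4²=16, 5²=25, 6²=36, 7²≡2, 8²≡17, 9²≡34, 10²≡6, 11²≡27, 12²≡3, 13²≡28, 14²≡8, 15²≡37, 16²≡21, 17²≡7, 18²≡42, 19²≡32, 20²≡24, 21²≡18, 22²≡14, 23²≡12 (mod 47).
So the quadratic residues mod 47 are {1, 2, 3, 4, 6, 7, 8, 9, 12, 14, 16, 17, 18, 21, 24, 25, 27, 28, 32, 34, 36, 37, 42}.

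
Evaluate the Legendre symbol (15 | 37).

-1

Euler's criterion: (15/37) ≡ 15^18 (mod 37).
15^2 ≡ 3 (mod 37)
15^4 ≡ 9 (mod 37)
15^8 ≡ 7 (mod 37)
15^16 ≡ 12 (mod 37)
15^18 = 15^(16+2) ≡ 36 (mod 37).
Result is 36 ≡ −1, so (15/37) = −1.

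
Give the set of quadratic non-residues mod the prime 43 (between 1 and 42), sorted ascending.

Square k = 1,…,21 (k and 43−k give the same square):
1²=1, 2²=4, 3²=9, 4²=16, 5²=25, 6²=36, 7²≡6, 8²≡21, 9²≡38, 10²≡14, 11²≡35, 12²≡15, 13²≡40, 14²≡24, 15²≡10, 16²≡41, 17²≡31, 18²≡23, 19²≡17, 20²≡13, 21²≡11 (mod 43).
The residues are {1, 4, 6, 9, 10, 11, 13, 14, 15, 16, 17, 21, 23, 24, 25, 31, 35, 36, 38, 40, 41}; the non-residues are the remaining 21 nonzero classes.

2, 3, 5, 7, 8, 12, 18, 19, 20, 22, 26, 27, 28, 29, 30, 32, 33, 34, 37, 39, 42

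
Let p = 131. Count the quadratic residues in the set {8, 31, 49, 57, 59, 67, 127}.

2

(8/131) = -1 → non-residue.
(31/131) = -1 → non-residue.
(49/131) = +1 → QR.
(57/131) = -1 → non-residue.
(59/131) = +1 → QR.
(67/131) = -1 → non-residue.
(127/131) = -1 → non-residue.
Total quadratic residues among the 7: 2.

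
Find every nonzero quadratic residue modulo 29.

1,4,5,6,7,9,13,16,20,22,23,24,25,28

Square k = 1,…,14 (k and 29−k give the same square):
1²=1, 2²=4, 3²=9, 4²=16, 5²=25, 6²≡7, 7²≡20, 8²≡6, 9²≡23, 10²≡13, 11²≡5, 12²≡28, 13²≡24, 14²≡22 (mod 29).
So the quadratic residues mod 29 are {1, 4, 5, 6, 7, 9, 13, 16, 20, 22, 23, 24, 25, 28}.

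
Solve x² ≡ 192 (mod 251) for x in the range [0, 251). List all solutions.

Since 251 ≡ 3 (mod 4), a square root of 192 is 192^((251+1)/4) = 192^63 mod 251.
Repeated squaring: 192^2≡218, 192^4≡85, 192^8≡197, 192^16≡155, 192^32≡180 (mod 251).
192^63 = 192^(32+16+8+4+2+1) ≡ 106 (mod 251).
Check: 106² = 11236 ≡ 192 (mod 251). The two roots are 106 and 145.

106, 145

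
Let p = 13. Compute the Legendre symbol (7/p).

Reciprocity: 7 ≡ 3 and 13 ≡ 1 (mod 4), so (7/13) = +(13/7).
Reduce top mod 7: now compute (6/7).
Pull out 2: since 7 ≡ 7 (mod 8), (2/7) = +1.
Reciprocity: 3 ≡ 3 and 7 ≡ 3 (mod 4), so (3/7) = −(7/3).
Reduce top mod 3: now compute (1/3).
Reached (1/3) = 1. Collecting the sign flips along the way, the symbol is -1.

-1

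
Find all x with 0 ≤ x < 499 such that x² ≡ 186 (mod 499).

Since 499 ≡ 3 (mod 4), a square root of 186 is 186^((499+1)/4) = 186^125 mod 499.
Repeated squaring: 186^2≡165, 186^4≡279, 186^8≡496, 186^16≡9, 186^32≡81, 186^64≡74 (mod 499).
186^125 = 186^(64+32+16+8+4+1) ≡ 324 (mod 499).
Check: 324² = 104976 ≡ 186 (mod 499). The two roots are 175 and 324.

175, 324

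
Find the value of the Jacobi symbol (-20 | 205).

First reduce: -20 ≡ 185 (mod 205).
Reciprocity: 185 ≡ 1 and 205 ≡ 1 (mod 4), so (185/205) = +(205/185).
Reduce top mod 185: now compute (20/185).
Pull out 2^2: since 185 ≡ 1 (mod 8), (2/185) = +1, so (2/185)^2 = +1.
Reciprocity: 5 ≡ 1 and 185 ≡ 1 (mod 4), so (5/185) = +(185/5).
Reduce top mod 5: now compute (0/5).
Top reduces to 0: gcd > 1, so the symbol is 0.

0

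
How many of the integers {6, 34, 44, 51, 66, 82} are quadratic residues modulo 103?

(6/103) = -1 → non-residue.
(34/103) = +1 → QR.
(44/103) = -1 → non-residue.
(51/103) = -1 → non-residue.
(66/103) = +1 → QR.
(82/103) = +1 → QR.
Total quadratic residues among the 6: 3.

3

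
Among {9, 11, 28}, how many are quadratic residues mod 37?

(9/37) = +1 → QR.
(11/37) = +1 → QR.
(28/37) = +1 → QR.
Total quadratic residues among the 3: 3.

3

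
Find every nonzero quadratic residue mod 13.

1 3 4 9 10 12

Square k = 1,…,6 (k and 13−k give the same square):
1²=1, 2²=4, 3²=9, 4²≡3, 5²≡12, 6²≡10 (mod 13).
So the quadratic residues mod 13 are {1, 3, 4, 9, 10, 12}.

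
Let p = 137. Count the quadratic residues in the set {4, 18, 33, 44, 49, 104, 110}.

4

(4/137) = +1 → QR.
(18/137) = +1 → QR.
(33/137) = -1 → non-residue.
(44/137) = +1 → QR.
(49/137) = +1 → QR.
(104/137) = -1 → non-residue.
(110/137) = -1 → non-residue.
Total quadratic residues among the 7: 4.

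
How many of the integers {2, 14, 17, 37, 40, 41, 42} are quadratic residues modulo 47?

5

(2/47) = +1 → QR.
(14/47) = +1 → QR.
(17/47) = +1 → QR.
(37/47) = +1 → QR.
(40/47) = -1 → non-residue.
(41/47) = -1 → non-residue.
(42/47) = +1 → QR.
Total quadratic residues among the 7: 5.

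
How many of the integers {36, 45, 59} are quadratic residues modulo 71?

2

(36/71) = +1 → QR.
(45/71) = +1 → QR.
(59/71) = -1 → non-residue.
Total quadratic residues among the 3: 2.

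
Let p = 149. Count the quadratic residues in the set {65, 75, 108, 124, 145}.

(65/149) = -1 → non-residue.
(75/149) = -1 → non-residue.
(108/149) = -1 → non-residue.
(124/149) = +1 → QR.
(145/149) = +1 → QR.
Total quadratic residues among the 5: 2.

2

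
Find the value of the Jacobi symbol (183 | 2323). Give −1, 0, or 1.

Reciprocity: 183 ≡ 3 and 2323 ≡ 3 (mod 4), so (183/2323) = −(2323/183).
Reduce top mod 183: now compute (127/183).
Reciprocity: 127 ≡ 3 and 183 ≡ 3 (mod 4), so (127/183) = −(183/127).
Reduce top mod 127: now compute (56/127).
Pull out 2^3: since 127 ≡ 7 (mod 8), (2/127) = +1, so (2/127)^3 = +1.
Reciprocity: 7 ≡ 3 and 127 ≡ 3 (mod 4), so (7/127) = −(127/7).
Reduce top mod 7: now compute (1/7).
Reached (1/7) = 1. Collecting the sign flips along the way, the symbol is -1.

-1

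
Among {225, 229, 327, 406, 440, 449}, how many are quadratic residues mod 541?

6

(225/541) = +1 → QR.
(229/541) = +1 → QR.
(327/541) = +1 → QR.
(406/541) = +1 → QR.
(440/541) = +1 → QR.
(449/541) = +1 → QR.
Total quadratic residues among the 6: 6.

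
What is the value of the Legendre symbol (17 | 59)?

1

Reciprocity: 17 ≡ 1 and 59 ≡ 3 (mod 4), so (17/59) = +(59/17).
Reduce top mod 17: now compute (8/17).
Pull out 2^3: since 17 ≡ 1 (mod 8), (2/17) = +1, so (2/17)^3 = +1.
Reached (1/17) = 1. Collecting the sign flips along the way, the symbol is +1.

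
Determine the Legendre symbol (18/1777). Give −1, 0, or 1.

1

Pull out 2: since 1777 ≡ 1 (mod 8), (2/1777) = +1.
Reciprocity: 9 ≡ 1 and 1777 ≡ 1 (mod 4), so (9/1777) = +(1777/9).
Reduce top mod 9: now compute (4/9).
Pull out 2^2: since 9 ≡ 1 (mod 8), (2/9) = +1, so (2/9)^2 = +1.
Reached (1/9) = 1. Collecting the sign flips along the way, the symbol is +1.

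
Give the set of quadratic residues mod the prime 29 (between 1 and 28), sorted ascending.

1 4 5 6 7 9 13 16 20 22 23 24 25 28

Square k = 1,…,14 (k and 29−k give the same square):
1²=1, 2²=4, 3²=9, 4²=16, 5²=25, 6²≡7, 7²≡20, 8²≡6, 9²≡23, 10²≡13, 11²≡5, 12²≡28, 13²≡24, 14²≡22 (mod 29).
So the quadratic residues mod 29 are {1, 4, 5, 6, 7, 9, 13, 16, 20, 22, 23, 24, 25, 28}.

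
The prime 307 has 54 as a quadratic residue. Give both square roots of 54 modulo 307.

19, 288

Since 307 ≡ 3 (mod 4), a square root of 54 is 54^((307+1)/4) = 54^77 mod 307.
Repeated squaring: 54^2≡153, 54^4≡77, 54^8≡96, 54^16≡6, 54^32≡36, 54^64≡68 (mod 307).
54^77 = 54^(64+8+4+1) ≡ 19 (mod 307).
Check: 19² = 361 ≡ 54 (mod 307). The two roots are 19 and 288.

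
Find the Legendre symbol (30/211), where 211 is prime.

Pull out 2: since 211 ≡ 3 (mod 8), (2/211) = -1.
Reciprocity: 15 ≡ 3 and 211 ≡ 3 (mod 4), so (15/211) = −(211/15).
Reduce top mod 15: now compute (1/15).
Reached (1/15) = 1. Collecting the sign flips along the way, the symbol is +1.

1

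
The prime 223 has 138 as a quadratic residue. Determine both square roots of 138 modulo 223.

19, 204

Since 223 ≡ 3 (mod 4), a square root of 138 is 138^((223+1)/4) = 138^56 mod 223.
Repeated squaring: 138^2≡89, 138^4≡116, 138^8≡76, 138^16≡201, 138^32≡38 (mod 223).
138^56 = 138^(32+16+8) ≡ 19 (mod 223).
Check: 19² = 361 ≡ 138 (mod 223). The two roots are 19 and 204.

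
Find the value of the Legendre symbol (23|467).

Euler's criterion: (23/467) ≡ 23^233 (mod 467).
23^2 ≡ 62 (mod 467)
23^4 ≡ 108 (mod 467)
23^8 ≡ 456 (mod 467)
23^16 ≡ 121 (mod 467)
23^32 ≡ 164 (mod 467)
23^64 ≡ 277 (mod 467)
23^128 ≡ 141 (mod 467)
23^233 = 23^(128+64+32+8+1) ≡ 1 (mod 467).
Result is 1, so (23/467) = 1.

1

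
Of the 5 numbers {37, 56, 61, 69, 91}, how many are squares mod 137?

(37/137) = +1 → QR.
(56/137) = +1 → QR.
(61/137) = +1 → QR.
(69/137) = +1 → QR.
(91/137) = -1 → non-residue.
Total quadratic residues among the 5: 4.

4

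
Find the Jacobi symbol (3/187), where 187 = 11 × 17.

-1

Reciprocity: 3 ≡ 3 and 187 ≡ 3 (mod 4), so (3/187) = −(187/3).
Reduce top mod 3: now compute (1/3).
Reached (1/3) = 1. Collecting the sign flips along the way, the symbol is -1.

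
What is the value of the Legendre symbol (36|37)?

Euler's criterion: (36/37) ≡ 36^18 (mod 37).
36^2 ≡ 1 (mod 37)
36^4 ≡ 1 (mod 37)
36^8 ≡ 1 (mod 37)
36^16 ≡ 1 (mod 37)
36^18 = 36^(16+2) ≡ 1 (mod 37).
Result is 1, so (36/37) = 1.

1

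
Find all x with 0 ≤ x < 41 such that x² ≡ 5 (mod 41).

41 ≡ 1 (mod 4), so we find a root by search.
Trying successive values, 13² = 169 ≡ 5 (mod 41). The other root is 41 − 13 = 28.

13, 28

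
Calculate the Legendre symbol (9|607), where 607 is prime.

1

Euler's criterion: (9/607) ≡ 9^303 (mod 607).
9^2 ≡ 81 (mod 607)
9^4 ≡ 491 (mod 607)
9^8 ≡ 102 (mod 607)
9^16 ≡ 85 (mod 607)
9^32 ≡ 548 (mod 607)
9^64 ≡ 446 (mod 607)
9^128 ≡ 427 (mod 607)
9^256 ≡ 229 (mod 607)
9^303 = 9^(256+32+8+4+2+1) ≡ 1 (mod 607).
Result is 1, so (9/607) = 1.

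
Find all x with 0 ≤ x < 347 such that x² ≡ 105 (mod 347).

Since 347 ≡ 3 (mod 4), a square root of 105 is 105^((347+1)/4) = 105^87 mod 347.
Repeated squaring: 105^2≡268, 105^4≡342, 105^8≡25, 105^16≡278, 105^32≡250, 105^64≡40 (mod 347).
105^87 = 105^(64+16+4+2+1) ≡ 136 (mod 347).
Check: 136² = 18496 ≡ 105 (mod 347). The two roots are 136 and 211.

136, 211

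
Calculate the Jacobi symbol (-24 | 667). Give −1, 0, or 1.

-1

First reduce: -24 ≡ 643 (mod 667).
Reciprocity: 643 ≡ 3 and 667 ≡ 3 (mod 4), so (643/667) = −(667/643).
Reduce top mod 643: now compute (24/643).
Pull out 2^3: since 643 ≡ 3 (mod 8), (2/643) = -1, so (2/643)^3 = -1.
Reciprocity: 3 ≡ 3 and 643 ≡ 3 (mod 4), so (3/643) = −(643/3).
Reduce top mod 3: now compute (1/3).
Reached (1/3) = 1. Collecting the sign flips along the way, the symbol is -1.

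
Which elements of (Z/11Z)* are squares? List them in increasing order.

Square k = 1,…,5 (k and 11−k give the same square):
1²=1, 2²=4, 3²=9, 4²≡5, 5²≡3 (mod 11).
So the quadratic residues mod 11 are {1, 3, 4, 5, 9}.

1 3 4 5 9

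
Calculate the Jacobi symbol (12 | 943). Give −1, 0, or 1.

-1

Pull out 2^2: since 943 ≡ 7 (mod 8), (2/943) = +1, so (2/943)^2 = +1.
Reciprocity: 3 ≡ 3 and 943 ≡ 3 (mod 4), so (3/943) = −(943/3).
Reduce top mod 3: now compute (1/3).
Reached (1/3) = 1. Collecting the sign flips along the way, the symbol is -1.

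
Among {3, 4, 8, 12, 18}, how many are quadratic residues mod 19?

1

(3/19) = -1 → non-residue.
(4/19) = +1 → QR.
(8/19) = -1 → non-residue.
(12/19) = -1 → non-residue.
(18/19) = -1 → non-residue.
Total quadratic residues among the 5: 1.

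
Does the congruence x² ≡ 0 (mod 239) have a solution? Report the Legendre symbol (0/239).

0

Top reduces to 0: gcd > 1, so the symbol is 0.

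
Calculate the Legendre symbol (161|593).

-1

Reciprocity: 161 ≡ 1 and 593 ≡ 1 (mod 4), so (161/593) = +(593/161).
Reduce top mod 161: now compute (110/161).
Pull out 2: since 161 ≡ 1 (mod 8), (2/161) = +1.
Reciprocity: 55 ≡ 3 and 161 ≡ 1 (mod 4), so (55/161) = +(161/55).
Reduce top mod 55: now compute (51/55).
Reciprocity: 51 ≡ 3 and 55 ≡ 3 (mod 4), so (51/55) = −(55/51).
Reduce top mod 51: now compute (4/51).
Pull out 2^2: since 51 ≡ 3 (mod 8), (2/51) = -1, so (2/51)^2 = +1.
Reached (1/51) = 1. Collecting the sign flips along the way, the symbol is -1.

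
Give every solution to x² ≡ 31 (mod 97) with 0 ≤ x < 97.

15, 82

97 ≡ 1 (mod 4), so we find a root by search.
Trying successive values, 15² = 225 ≡ 31 (mod 97). The other root is 97 − 15 = 82.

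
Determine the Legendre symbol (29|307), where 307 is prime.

-1

Reciprocity: 29 ≡ 1 and 307 ≡ 3 (mod 4), so (29/307) = +(307/29).
Reduce top mod 29: now compute (17/29).
Reciprocity: 17 ≡ 1 and 29 ≡ 1 (mod 4), so (17/29) = +(29/17).
Reduce top mod 17: now compute (12/17).
Pull out 2^2: since 17 ≡ 1 (mod 8), (2/17) = +1, so (2/17)^2 = +1.
Reciprocity: 3 ≡ 3 and 17 ≡ 1 (mod 4), so (3/17) = +(17/3).
Reduce top mod 3: now compute (2/3).
Pull out 2: since 3 ≡ 3 (mod 8), (2/3) = -1.
Reached (1/3) = 1. Collecting the sign flips along the way, the symbol is -1.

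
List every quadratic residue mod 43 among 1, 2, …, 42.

Square k = 1,…,21 (k and 43−k give the same square):
1²=1, 2²=4, 3²=9, 4²=16, 5²=25, 6²=36, 7²≡6, 8²≡21, 9²≡38, 10²≡14, 11²≡35, 12²≡15, 13²≡40, 14²≡24, 15²≡10, 16²≡41, 17²≡31, 18²≡23, 19²≡17, 20²≡13, 21²≡11 (mod 43).
So the quadratic residues mod 43 are {1, 4, 6, 9, 10, 11, 13, 14, 15, 16, 17, 21, 23, 24, 25, 31, 35, 36, 38, 40, 41}.

1 4 6 9 10 11 13 14 15 16 17 21 23 24 25 31 35 36 38 40 41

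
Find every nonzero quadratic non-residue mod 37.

Square k = 1,…,18 (k and 37−k give the same square):
1²=1, 2²=4, 3²=9, 4²=16, 5²=25, 6²=36, 7²≡12, 8²≡27, 9²≡7, 10²≡26, 11²≡10, 12²≡33, 13²≡21, 14²≡11, 15²≡3, 16²≡34, 17²≡30, 18²≡28 (mod 37).
The residues are {1, 3, 4, 7, 9, 10, 11, 12, 16, 21, 25, 26, 27, 28, 30, 33, 34, 36}; the non-residues are the remaining 18 nonzero classes.

2 5 6 8 13 14 15 17 18 19 20 22 23 24 29 31 32 35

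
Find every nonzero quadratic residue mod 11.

1 3 4 5 9

Square k = 1,…,5 (k and 11−k give the same square):
1²=1, 2²=4, 3²=9, 4²≡5, 5²≡3 (mod 11).
So the quadratic residues mod 11 are {1, 3, 4, 5, 9}.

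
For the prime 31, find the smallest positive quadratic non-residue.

3

(2/31) = +1, so 2 is a residue.
(3/31) = −1, so 3 is the smallest positive non-residue mod 31.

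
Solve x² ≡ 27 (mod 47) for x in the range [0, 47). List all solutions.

Since 47 ≡ 3 (mod 4), a square root of 27 is 27^((47+1)/4) = 27^12 mod 47.
Repeated squaring: 27^2≡24, 27^4≡12, 27^8≡3 (mod 47).
27^12 = 27^(8+4) ≡ 36 (mod 47).
Check: 36² = 1296 ≡ 27 (mod 47). The two roots are 11 and 36.

11, 36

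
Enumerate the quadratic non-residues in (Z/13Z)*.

Square k = 1,…,6 (k and 13−k give the same square):
1²=1, 2²=4, 3²=9, 4²≡3, 5²≡12, 6²≡10 (mod 13).
The residues are {1, 3, 4, 9, 10, 12}; the non-residues are the remaining 6 nonzero classes.

2,5,6,7,8,11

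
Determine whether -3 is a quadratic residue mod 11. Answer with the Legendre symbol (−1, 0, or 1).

-1

First reduce: -3 ≡ 8 (mod 11).
Pull out 2^3: since 11 ≡ 3 (mod 8), (2/11) = -1, so (2/11)^3 = -1.
Reached (1/11) = 1. Collecting the sign flips along the way, the symbol is -1.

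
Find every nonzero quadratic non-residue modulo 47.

Square k = 1,…,23 (k and 47−k give the same square):
1²=1, 2²=4, 3²=9, 4²=16, 5²=25, 6²=36, 7²≡2, 8²≡17, 9²≡34, 10²≡6, 11²≡27, 12²≡3, 13²≡28, 14²≡8, 15²≡37, 16²≡21, 17²≡7, 18²≡42, 19²≡32, 20²≡24, 21²≡18, 22²≡14, 23²≡12 (mod 47).
The residues are {1, 2, 3, 4, 6, 7, 8, 9, 12, 14, 16, 17, 18, 21, 24, 25, 27, 28, 32, 34, 36, 37, 42}; the non-residues are the remaining 23 nonzero classes.

5 10 11 13 15 19 20 22 23 26 29 30 31 33 35 38 39 40 41 43 44 45 46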